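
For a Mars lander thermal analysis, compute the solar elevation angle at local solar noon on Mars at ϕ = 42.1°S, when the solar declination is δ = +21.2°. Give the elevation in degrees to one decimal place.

At local noon the hour angle is zero, so the zenith angle equals |ϕ − δ| = |-42.1° − (+21.200°)| = 63.300°.
Elevation = 90° − 63.300° = 26.7°.

26.7°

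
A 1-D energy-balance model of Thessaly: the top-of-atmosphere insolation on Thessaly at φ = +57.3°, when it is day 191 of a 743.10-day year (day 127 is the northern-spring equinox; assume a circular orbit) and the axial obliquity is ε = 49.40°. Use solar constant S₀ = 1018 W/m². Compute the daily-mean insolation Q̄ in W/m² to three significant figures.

Solar longitude: λ_s = 360° × (191 − 127)/743.10 = 31.005°.
sin δ = sin 49.40° × sin 31.005° = 0.39111, so δ = +23.024°.
cos H₀ = −tan(+57.3°) tan(+23.024°) = -0.6620, H₀ = 2.2942 rad.
Bracket: H₀ sin φ sin δ + cos φ cos δ sin H₀ = 2.2942×0.84151×0.39111 + 0.54024×0.92034×0.74955 = 0.755074 + 0.372680 = 1.127754.
Q̄ = (S₀/π) × [bracket] = (1018/π) × 1.127754 = 365.4 W/m².

Q̄ ≈ 365 W/m²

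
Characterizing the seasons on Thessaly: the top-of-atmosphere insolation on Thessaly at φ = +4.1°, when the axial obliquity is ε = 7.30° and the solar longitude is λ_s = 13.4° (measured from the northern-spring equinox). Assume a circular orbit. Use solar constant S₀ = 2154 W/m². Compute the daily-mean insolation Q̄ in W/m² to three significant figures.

Q̄ ≈ 686 W/m²

Solar declination: sin δ = sin ε · sin λ_s = sin 7.30° × sin 13.4° = 0.02945, so δ = +1.687°.
cos H₀ = −tan(+4.1°) tan(+1.687°) = -0.0021, H₀ = 1.5729 rad.
Bracket: H₀ sin φ sin δ + cos φ cos δ sin H₀ = 1.5729×0.07150×0.02945 + 0.99744×0.99957×1.00000 = 0.003312 + 0.997011 = 1.000323.
Q̄ = (S₀/π) × [bracket] = (2154/π) × 1.000323 = 685.9 W/m².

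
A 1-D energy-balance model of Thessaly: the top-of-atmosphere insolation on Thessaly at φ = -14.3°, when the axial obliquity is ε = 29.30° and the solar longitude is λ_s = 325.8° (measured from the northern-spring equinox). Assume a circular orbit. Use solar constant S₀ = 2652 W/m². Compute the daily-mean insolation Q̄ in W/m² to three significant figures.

Q̄ ≈ 879 W/m²

Solar declination: sin δ = sin ε · sin λ_s = sin 29.30° × sin 325.8° = -0.27507, so δ = -15.966°.
cos H₀ = −tan(-14.3°) tan(-15.966°) = -0.0729, H₀ = 1.6438 rad.
Bracket: H₀ sin φ sin δ + cos φ cos δ sin H₀ = 1.6438×-0.24700×-0.27507 + 0.96902×0.96142×0.99734 = 0.111684 + 0.929157 = 1.040841.
Q̄ = (S₀/π) × [bracket] = (2652/π) × 1.040841 = 878.6 W/m².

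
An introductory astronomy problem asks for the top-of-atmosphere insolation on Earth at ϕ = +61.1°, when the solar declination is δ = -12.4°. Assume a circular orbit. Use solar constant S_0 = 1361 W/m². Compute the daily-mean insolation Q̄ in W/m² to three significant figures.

Q̄ ≈ 93.0 W/m²

cos h₀ = −tan(+61.1°) tan(-12.400°) = 0.3983, h₀ = 1.1612 rad.
Bracket: h₀ sin ϕ sin δ + cos ϕ cos δ sin h₀ = 1.1612×0.87546×-0.21474 + 0.48328×0.97667×0.91726 = -0.218301 + 0.432951 = 0.214650.
Q̄ = (S_0/π) × [bracket] = (1361/π) × 0.214650 = 92.99 W/m².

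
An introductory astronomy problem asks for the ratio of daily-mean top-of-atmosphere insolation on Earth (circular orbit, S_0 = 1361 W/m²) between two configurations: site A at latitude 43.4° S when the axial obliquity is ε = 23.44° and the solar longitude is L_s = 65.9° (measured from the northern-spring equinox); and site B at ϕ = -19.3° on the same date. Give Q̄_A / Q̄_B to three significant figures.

Q̄_A / Q̄_B ≈ 0.474

— Configuration A (ϕ=-43.4°):
Solar declination: sin δ = sin ε · sin L_s = sin 23.44° × sin 65.9° = 0.36311, so δ = +21.292°.
cos h₀ = −tan(-43.4°) tan(+21.292°) = 0.3685, h₀ = 1.1934 rad.
Bracket: h₀ sin ϕ sin δ + cos ϕ cos δ sin h₀ = 1.1934×-0.68709×0.36311 + 0.72657×0.93174×0.92961 = -0.297740 + 0.629322 = 0.331582.
Q̄ = (S_0/π) × [bracket] = (1361/π) × 0.331582 = 143.65 W/m².
— Configuration B (ϕ=-19.3°):
cos h₀ = −tan(-19.3°) tan(+21.292°) = 0.1365, h₀ = 1.4339 rad.
Bracket: h₀ sin ϕ sin δ + cos ϕ cos δ sin h₀ = 1.4339×-0.33051×0.36311 + 0.94380×0.93174×0.99064 = -0.172084 + 0.871145 = 0.699061.
Q̄ = (S_0/π) × [bracket] = (1361/π) × 0.699061 = 302.85 W/m².
Ratio Q̄_A / Q̄_B = 143.65 / 302.85 = 0.4743.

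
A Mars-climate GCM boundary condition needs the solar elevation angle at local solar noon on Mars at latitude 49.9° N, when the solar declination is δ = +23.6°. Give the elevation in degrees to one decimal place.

At local noon the hour angle is zero, so the zenith angle equals |φ − δ| = |+49.9° − (+23.600°)| = 26.300°.
Elevation = 90° − 26.300° = 63.7°.

63.7°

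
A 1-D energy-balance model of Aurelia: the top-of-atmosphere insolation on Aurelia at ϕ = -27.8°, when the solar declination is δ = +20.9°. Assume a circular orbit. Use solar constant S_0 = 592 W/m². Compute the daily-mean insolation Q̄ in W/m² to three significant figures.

Q̄ ≈ 110 W/m²

cos h₀ = −tan(-27.8°) tan(+20.900°) = 0.2013, h₀ = 1.3681 rad.
Bracket: h₀ sin ϕ sin δ + cos ϕ cos δ sin h₀ = 1.3681×-0.46639×0.35674 + 0.88458×0.93420×0.97952 = -0.227624 + 0.809450 = 0.581826.
Q̄ = (S_0/π) × [bracket] = (592/π) × 0.581826 = 109.6 W/m².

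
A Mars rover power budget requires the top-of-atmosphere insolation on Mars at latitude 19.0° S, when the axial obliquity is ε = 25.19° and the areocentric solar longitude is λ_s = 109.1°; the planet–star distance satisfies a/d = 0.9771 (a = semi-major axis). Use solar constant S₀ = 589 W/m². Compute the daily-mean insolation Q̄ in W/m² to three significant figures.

Q̄ ≈ 120 W/m²

sin δ = sin 25.19° × sin 109.1° = 0.40219, so δ = +23.715°.
cos H₀ = −tan(-19.0°) tan(+23.715°) = 0.1513, H₀ = 1.4190 rad.
Bracket: H₀ sin φ sin δ + cos φ cos δ sin H₀ = 1.4190×-0.32557×0.40219 + 0.94552×0.91556×0.98849 = -0.185805 + 0.855716 = 0.669911.
Inverse-square distance factor (a/d)² = 0.9771² = 0.954724.
Q̄ = (S₀/π) × 0.954724 × [bracket] = (589/π) × 0.954724 × 0.669911 = 119.9 W/m².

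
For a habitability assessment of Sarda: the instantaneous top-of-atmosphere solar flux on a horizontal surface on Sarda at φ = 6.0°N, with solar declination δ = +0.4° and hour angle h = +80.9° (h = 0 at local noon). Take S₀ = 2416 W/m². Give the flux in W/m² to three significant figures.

382 W/m²

cos θ_z = sin φ sin δ + cos φ cos δ cos h = 0.000730 + 0.157288 = 0.158018.
Flux = S₀ · cos θ_z = 2416 × 0.158018 = 381.8 W/m².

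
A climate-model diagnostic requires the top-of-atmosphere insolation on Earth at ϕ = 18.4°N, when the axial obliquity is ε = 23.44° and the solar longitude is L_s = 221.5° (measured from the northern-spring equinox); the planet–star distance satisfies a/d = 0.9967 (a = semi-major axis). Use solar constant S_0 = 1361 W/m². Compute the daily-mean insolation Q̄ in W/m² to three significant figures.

Q̄ ≈ 339 W/m²

Solar declination: sin δ = sin ε · sin L_s = sin 23.44° × sin 221.5° = -0.26358, so δ = -15.283°.
cos h₀ = −tan(+18.4°) tan(-15.283°) = 0.0909, h₀ = 1.4798 rad.
Bracket: h₀ sin ϕ sin δ + cos ϕ cos δ sin h₀ = 1.4798×0.31565×-0.26358 + 0.94888×0.96464×0.99586 = -0.123118 + 0.911538 = 0.788420.
Inverse-square distance factor (a/d)² = 0.9967² = 0.993411.
Q̄ = (S_0/π) × 0.993411 × [bracket] = (1361/π) × 0.993411 × 0.788420 = 339.3 W/m².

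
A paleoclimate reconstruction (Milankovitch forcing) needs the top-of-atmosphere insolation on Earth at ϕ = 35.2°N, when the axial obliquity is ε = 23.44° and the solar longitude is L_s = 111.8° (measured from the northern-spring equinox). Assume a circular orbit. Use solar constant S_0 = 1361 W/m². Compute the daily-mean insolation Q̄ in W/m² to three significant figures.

Solar declination: sin δ = sin ε · sin L_s = sin 23.44° × sin 111.8° = 0.36934, so δ = +21.675°.
cos h₀ = −tan(+35.2°) tan(+21.675°) = -0.2804, h₀ = 1.8550 rad.
Bracket: h₀ sin ϕ sin δ + cos ϕ cos δ sin h₀ = 1.8550×0.57643×0.36934 + 0.81714×0.92929×0.95989 = 0.394927 + 0.728902 = 1.123829.
Q̄ = (S_0/π) × [bracket] = (1361/π) × 1.123829 = 486.9 W/m².

Q̄ ≈ 487 W/m²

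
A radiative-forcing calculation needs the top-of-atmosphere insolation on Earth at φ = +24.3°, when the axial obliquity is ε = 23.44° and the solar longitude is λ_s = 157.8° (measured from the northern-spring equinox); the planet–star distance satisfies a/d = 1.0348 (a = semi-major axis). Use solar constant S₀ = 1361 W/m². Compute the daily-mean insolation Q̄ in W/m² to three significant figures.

Q̄ ≈ 464 W/m²

Solar declination: sin δ = sin ε · sin λ_s = sin 23.44° × sin 157.8° = 0.15030, so δ = +8.644°.
cos H₀ = −tan(+24.3°) tan(+8.644°) = -0.0686, H₀ = 1.6395 rad.
Bracket: H₀ sin φ sin δ + cos φ cos δ sin H₀ = 1.6395×0.41151×0.15030 + 0.91140×0.98864×0.99764 = 0.101403 + 0.898920 = 1.000323.
Inverse-square distance factor (a/d)² = 1.0348² = 1.070811.
Q̄ = (S₀/π) × 1.070811 × [bracket] = (1361/π) × 1.070811 × 1.000323 = 464.0 W/m².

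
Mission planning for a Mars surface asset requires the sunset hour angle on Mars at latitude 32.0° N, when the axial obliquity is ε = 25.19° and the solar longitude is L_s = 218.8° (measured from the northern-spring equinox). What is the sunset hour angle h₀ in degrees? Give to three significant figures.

Solar declination: sin δ = sin ε · sin L_s = sin 25.19° × sin 218.8° = -0.26670, so δ = -15.468°.
cos h₀ = −tan ϕ · tan δ = −tan(+32.0°) × tan(-15.468°) = 0.1729, so h₀ = 1.3970 rad = 80.04°.

h₀ = 80.0°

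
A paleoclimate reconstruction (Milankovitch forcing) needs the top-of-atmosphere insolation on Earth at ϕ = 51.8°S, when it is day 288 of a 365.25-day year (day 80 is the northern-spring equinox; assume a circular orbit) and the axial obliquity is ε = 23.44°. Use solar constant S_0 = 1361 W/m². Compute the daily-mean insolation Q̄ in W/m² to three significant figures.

Q̄ ≈ 360 W/m²

Solar longitude: L_s = 360° × (288 − 80)/365.25 = 205.010°.
sin δ = sin 23.44° × sin 205.010° = -0.16818, so δ = -9.682°.
cos h₀ = −tan(-51.8°) tan(-9.682°) = -0.2168, h₀ = 1.7893 rad.
Bracket: h₀ sin ϕ sin δ + cos ϕ cos δ sin h₀ = 1.7893×-0.78586×-0.16818 + 0.61841×0.98576×0.97622 = 0.236485 + 0.595107 = 0.831592.
Q̄ = (S_0/π) × [bracket] = (1361/π) × 0.831592 = 360.3 W/m².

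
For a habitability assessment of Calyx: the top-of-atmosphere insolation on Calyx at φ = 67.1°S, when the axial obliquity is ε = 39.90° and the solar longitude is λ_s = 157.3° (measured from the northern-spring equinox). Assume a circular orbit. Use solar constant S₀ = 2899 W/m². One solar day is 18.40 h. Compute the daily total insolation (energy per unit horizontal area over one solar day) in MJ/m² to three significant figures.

Solar declination: sin δ = sin ε · sin λ_s = sin 39.90° × sin 157.3° = 0.24754, so δ = +14.332°.
cos H₀ = −tan(-67.1°) tan(+14.332°) = 0.6048, H₀ = 0.9212 rad.
Bracket: H₀ sin φ sin δ + cos φ cos δ sin H₀ = 0.9212×-0.92119×0.24754 + 0.38912×0.96888×0.79635 = -0.210063 + 0.300232 = 0.090169.
Q̄ = (S₀/π) × [bracket] = (2899/π) × 0.090169 = 83.206 W/m².
Daily total = Q̄ × 18.40 h × 3600 s/h = 83.206 × 18.40 × 3600 / 10⁶ = 5.512 MJ/m².

5.51 MJ/m²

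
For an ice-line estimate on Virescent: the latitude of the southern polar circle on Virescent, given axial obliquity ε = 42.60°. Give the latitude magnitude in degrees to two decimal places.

The polar circle is the lowest latitude that experiences at least one full rotation of continuous darkness at the northern-summer solstice; it lies at |ϕ| = 90° − ε = 90° − 42.60° = 47.40°.

47.40°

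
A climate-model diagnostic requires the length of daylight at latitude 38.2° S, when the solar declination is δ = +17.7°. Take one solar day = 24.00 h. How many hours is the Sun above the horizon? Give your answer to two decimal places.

cos H₀ = −tan φ · tan δ = −tan(-38.2°) × tan(+17.700°) = 0.2511, so H₀ = 1.3169 rad = 75.46°.
Daylight = 2H₀/(2π) × 24.00 h = (1.3169/π) × 24.00 = 10.06 h.

10.06 h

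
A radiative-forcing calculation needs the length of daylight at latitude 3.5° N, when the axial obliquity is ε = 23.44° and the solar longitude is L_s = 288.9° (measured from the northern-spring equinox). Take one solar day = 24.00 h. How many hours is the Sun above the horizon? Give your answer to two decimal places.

11.81 h

Solar declination: sin δ = sin ε · sin L_s = sin 23.44° × sin 288.9° = -0.37634, so δ = -22.107°.
cos h₀ = −tan ϕ · tan δ = −tan(+3.5°) × tan(-22.107°) = 0.0248, so h₀ = 1.5459 rad = 88.58°.
Daylight = 2h₀/(2π) × 24.00 h = (1.5459/π) × 24.00 = 11.81 h.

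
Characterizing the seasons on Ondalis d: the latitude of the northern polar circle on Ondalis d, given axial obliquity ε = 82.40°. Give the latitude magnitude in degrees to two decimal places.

The polar circle is the lowest latitude that experiences at least one full rotation of continuous daylight at the northern-summer solstice; it lies at |φ| = 90° − ε = 90° − 82.40° = 7.60°.

7.60°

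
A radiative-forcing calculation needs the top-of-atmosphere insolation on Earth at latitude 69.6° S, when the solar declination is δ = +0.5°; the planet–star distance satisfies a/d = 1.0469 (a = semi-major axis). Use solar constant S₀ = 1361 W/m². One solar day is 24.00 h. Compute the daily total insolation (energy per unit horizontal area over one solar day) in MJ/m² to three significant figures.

13.8 MJ/m²

cos H₀ = −tan(-69.6°) tan(+0.500°) = 0.0235, H₀ = 1.5473 rad.
Bracket: H₀ sin φ sin δ + cos φ cos δ sin H₀ = 1.5473×-0.93728×0.00873 + 0.34857×0.99996×0.99972 = -0.012661 + 0.348458 = 0.335797.
Inverse-square distance factor (a/d)² = 1.0469² = 1.096000.
Q̄ = (S₀/π) × 1.096000 × [bracket] = (1361/π) × 1.096000 × 0.335797 = 159.44 W/m².
Daily total = Q̄ × 24.00 h × 3600 s/h = 159.44 × 24.00 × 3600 / 10⁶ = 13.78 MJ/m².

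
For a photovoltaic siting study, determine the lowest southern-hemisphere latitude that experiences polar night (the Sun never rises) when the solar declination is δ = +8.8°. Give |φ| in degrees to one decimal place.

|φ| = 81.2°

Polar night requires cos H₀ = −tan φ tan δ ≥ 1, i.e. tan φ tan δ ≤ −1.
The boundary is |tan φ| · |tan δ| = 1, so |φ| = 90° − |δ| = 90° − 8.8° = 81.2° in the southern hemisphere.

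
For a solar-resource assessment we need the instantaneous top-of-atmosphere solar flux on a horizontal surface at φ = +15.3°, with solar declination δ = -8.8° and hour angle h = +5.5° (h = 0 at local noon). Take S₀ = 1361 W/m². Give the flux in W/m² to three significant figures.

cos θ_z = sin φ sin δ + cos φ cos δ cos h = -0.040369 + 0.948815 = 0.908446.
Flux = S₀ · cos θ_z = 1361 × 0.908446 = 1236 W/m².

1.24e+03 W/m²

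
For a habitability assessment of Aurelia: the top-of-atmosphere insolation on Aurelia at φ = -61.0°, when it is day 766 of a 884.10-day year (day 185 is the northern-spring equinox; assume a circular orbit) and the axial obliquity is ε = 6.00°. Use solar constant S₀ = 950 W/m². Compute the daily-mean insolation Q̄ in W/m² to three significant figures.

Solar longitude: λ_s = 360° × (766 − 185)/884.10 = 236.580°.
sin δ = sin 6.00° × sin 236.580° = -0.08724, so δ = -5.005°.
cos H₀ = −tan(-61.0°) tan(-5.005°) = -0.1580, H₀ = 1.7295 rad.
Bracket: H₀ sin φ sin δ + cos φ cos δ sin H₀ = 1.7295×-0.87462×-0.08724 + 0.48481×0.99619×0.98744 = 0.131964 + 0.476897 = 0.608861.
Q̄ = (S₀/π) × [bracket] = (950/π) × 0.608861 = 184.1 W/m².

Q̄ ≈ 184 W/m²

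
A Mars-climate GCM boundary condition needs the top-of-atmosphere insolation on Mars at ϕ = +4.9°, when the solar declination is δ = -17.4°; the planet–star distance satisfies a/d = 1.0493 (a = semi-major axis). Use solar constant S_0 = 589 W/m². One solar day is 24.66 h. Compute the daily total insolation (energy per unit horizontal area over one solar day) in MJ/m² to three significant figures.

cos h₀ = −tan(+4.9°) tan(-17.400°) = 0.0269, h₀ = 1.5439 rad.
Bracket: h₀ sin ϕ sin δ + cos ϕ cos δ sin h₀ = 1.5439×0.08542×-0.29904 + 0.99635×0.95424×0.99964 = -0.039437 + 0.950415 = 0.910978.
Inverse-square distance factor (a/d)² = 1.0493² = 1.101030.
Q̄ = (S_0/π) × 1.101030 × [bracket] = (589/π) × 1.101030 × 0.910978 = 188.05 W/m².
Daily total = Q̄ × 24.66 h × 3600 s/h = 188.05 × 24.66 × 3600 / 10⁶ = 16.69 MJ/m².

16.7 MJ/m²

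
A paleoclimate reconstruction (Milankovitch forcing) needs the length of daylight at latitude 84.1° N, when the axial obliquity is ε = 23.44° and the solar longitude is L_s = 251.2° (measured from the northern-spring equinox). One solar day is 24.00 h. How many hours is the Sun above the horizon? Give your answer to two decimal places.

0.00 h

Solar declination: sin δ = sin ε · sin L_s = sin 23.44° × sin 251.2° = -0.37657, so δ = -22.121°.
cos h₀ = −tan ϕ · tan δ = 3.9335 ≥ 1, so the Sun never rises (polar night) and h₀ = 0.
Daylight = 2h₀/(2π) × 24.00 h = (0.0000/π) × 24.00 = 0.00 h.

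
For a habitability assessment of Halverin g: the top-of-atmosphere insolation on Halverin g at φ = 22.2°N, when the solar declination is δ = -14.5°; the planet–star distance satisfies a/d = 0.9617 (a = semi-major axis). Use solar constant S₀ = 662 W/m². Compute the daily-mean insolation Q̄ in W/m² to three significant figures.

Q̄ ≈ 147 W/m²

cos H₀ = −tan(+22.2°) tan(-14.500°) = 0.1055, H₀ = 1.4651 rad.
Bracket: H₀ sin φ sin δ + cos φ cos δ sin H₀ = 1.4651×0.37784×-0.25038 + 0.92587×0.96815×0.99442 = -0.138604 + 0.891379 = 0.752775.
Inverse-square distance factor (a/d)² = 0.9617² = 0.924867.
Q̄ = (S₀/π) × 0.924867 × [bracket] = (662/π) × 0.924867 × 0.752775 = 146.7 W/m².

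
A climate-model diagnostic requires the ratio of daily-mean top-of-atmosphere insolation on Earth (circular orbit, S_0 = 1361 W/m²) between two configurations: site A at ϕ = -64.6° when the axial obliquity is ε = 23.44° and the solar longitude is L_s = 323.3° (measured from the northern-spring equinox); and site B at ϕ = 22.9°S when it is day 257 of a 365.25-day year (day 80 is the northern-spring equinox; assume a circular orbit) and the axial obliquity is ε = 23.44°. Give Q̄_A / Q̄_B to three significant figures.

— Configuration A (ϕ=-64.6°):
Solar declination: sin δ = sin ε · sin L_s = sin 23.44° × sin 323.3° = -0.23773, so δ = -13.753°.
cos h₀ = −tan(-64.6°) tan(-13.753°) = -0.5154, h₀ = 2.1123 rad.
Bracket: h₀ sin ϕ sin δ + cos ϕ cos δ sin h₀ = 2.1123×-0.90334×-0.23773 + 0.42894×0.97133×0.85693 = 0.453619 + 0.357033 = 0.810652.
Q̄ = (S_0/π) × [bracket] = (1361/π) × 0.810652 = 351.19 W/m².
— Configuration B (ϕ=-22.9°):
Solar longitude: L_s = 360° × (257 − 80)/365.25 = 174.456°.
sin δ = sin 23.44° × sin 174.456° = 0.03843, so δ = +2.203°.
cos h₀ = −tan(-22.9°) tan(+2.203°) = 0.0162, h₀ = 1.5545 rad.
Bracket: h₀ sin ϕ sin δ + cos ϕ cos δ sin h₀ = 1.5545×-0.38912×0.03843 + 0.92119×0.99926×0.99987 = -0.023246 + 0.920389 = 0.897143.
Q̄ = (S_0/π) × [bracket] = (1361/π) × 0.897143 = 388.66 W/m².
Ratio Q̄_A / Q̄_B = 351.19 / 388.66 = 0.9036.

Q̄_A / Q̄_B ≈ 0.904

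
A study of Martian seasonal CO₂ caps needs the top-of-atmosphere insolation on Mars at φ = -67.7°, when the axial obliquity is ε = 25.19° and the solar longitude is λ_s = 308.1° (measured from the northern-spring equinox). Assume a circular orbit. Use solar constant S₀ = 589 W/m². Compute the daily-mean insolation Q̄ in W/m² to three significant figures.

Q̄ ≈ 186 W/m²

Solar declination: sin δ = sin ε · sin λ_s = sin 25.19° × sin 308.1° = -0.33494, so δ = -19.569°.
cos H₀ = −tan(-67.7°) tan(-19.569°) = -0.8667, H₀ = 2.6194 rad.
Bracket: H₀ sin φ sin δ + cos φ cos δ sin H₀ = 2.6194×-0.92521×-0.33494 + 0.37946×0.94224×0.49879 = 0.811725 + 0.178339 = 0.990064.
Q̄ = (S₀/π) × [bracket] = (589/π) × 0.990064 = 185.6 W/m².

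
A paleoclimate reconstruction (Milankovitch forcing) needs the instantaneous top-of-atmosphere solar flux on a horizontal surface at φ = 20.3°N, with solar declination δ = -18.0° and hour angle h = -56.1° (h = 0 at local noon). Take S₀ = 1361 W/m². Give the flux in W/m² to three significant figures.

cos θ_z = sin φ sin δ + cos φ cos δ cos h = -0.107209 + 0.497500 = 0.390291.
Flux = S₀ · cos θ_z = 1361 × 0.390291 = 531.2 W/m².

531 W/m²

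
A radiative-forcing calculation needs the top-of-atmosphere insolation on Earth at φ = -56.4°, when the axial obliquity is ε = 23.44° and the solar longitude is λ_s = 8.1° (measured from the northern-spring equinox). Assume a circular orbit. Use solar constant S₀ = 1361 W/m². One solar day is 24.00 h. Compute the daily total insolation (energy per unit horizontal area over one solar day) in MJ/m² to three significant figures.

Solar declination: sin δ = sin ε · sin λ_s = sin 23.44° × sin 8.1° = 0.05605, so δ = +3.213°.
cos H₀ = −tan(-56.4°) tan(+3.213°) = 0.0845, H₀ = 1.4862 rad.
Bracket: H₀ sin φ sin δ + cos φ cos δ sin H₀ = 1.4862×-0.83292×0.05605 + 0.55339×0.99843×0.99642 = -0.069383 + 0.550543 = 0.481160.
Q̄ = (S₀/π) × [bracket] = (1361/π) × 0.481160 = 208.45 W/m².
Daily total = Q̄ × 24.00 h × 3600 s/h = 208.45 × 24.00 × 3600 / 10⁶ = 18.01 MJ/m².

18.0 MJ/m²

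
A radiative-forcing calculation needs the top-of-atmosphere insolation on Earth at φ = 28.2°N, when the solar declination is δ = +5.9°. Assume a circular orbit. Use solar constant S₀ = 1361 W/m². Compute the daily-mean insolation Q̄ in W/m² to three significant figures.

Q̄ ≈ 413 W/m²

cos H₀ = −tan(+28.2°) tan(+5.900°) = -0.0554, H₀ = 1.6262 rad.
Bracket: H₀ sin φ sin δ + cos φ cos δ sin H₀ = 1.6262×0.47255×0.10279 + 0.88130×0.99470×0.99846 = 0.078990 + 0.875279 = 0.954269.
Q̄ = (S₀/π) × [bracket] = (1361/π) × 0.954269 = 413.4 W/m².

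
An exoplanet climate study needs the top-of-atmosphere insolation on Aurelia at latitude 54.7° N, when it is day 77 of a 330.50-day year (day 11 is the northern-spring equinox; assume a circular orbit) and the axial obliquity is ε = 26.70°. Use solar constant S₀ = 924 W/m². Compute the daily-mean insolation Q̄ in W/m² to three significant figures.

Solar longitude: λ_s = 360° × (77 − 11)/330.50 = 71.891°.
sin δ = sin 26.70° × sin 71.891° = 0.42706, so δ = +25.281°.
cos H₀ = −tan(+54.7°) tan(+25.281°) = -0.6671, H₀ = 2.3010 rad.
Bracket: H₀ sin φ sin δ + cos φ cos δ sin H₀ = 2.3010×0.81614×0.42706 + 0.57786×0.90422×0.74501 = 0.801992 + 0.389277 = 1.191269.
Q̄ = (S₀/π) × [bracket] = (924/π) × 1.191269 = 350.4 W/m².

Q̄ ≈ 350 W/m²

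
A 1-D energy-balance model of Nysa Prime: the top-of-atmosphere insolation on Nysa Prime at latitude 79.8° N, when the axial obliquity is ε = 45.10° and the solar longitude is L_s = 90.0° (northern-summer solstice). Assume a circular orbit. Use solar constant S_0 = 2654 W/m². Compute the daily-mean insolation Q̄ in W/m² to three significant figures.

Solar declination: sin δ = sin ε · sin L_s = sin 45.10° × sin 90.0° = 0.70834, so δ = +45.100°.
cos h₀ = −tan(+79.8°) tan(+45.100°) = -5.5772 ≤ −1 ⇒ polar day, h₀ = π.
Bracket: h₀ sin ϕ sin δ + cos ϕ cos δ sin h₀ = 3.1416×0.98420×0.70834 + 0.17708×0.70587×0.00000 = 2.190161 + 0.000000 = 2.190161.
Q̄ = (S_0/π) × [bracket] = (2654/π) × 2.190161 = 1850 W/m².

Q̄ ≈ 1.85e+03 W/m²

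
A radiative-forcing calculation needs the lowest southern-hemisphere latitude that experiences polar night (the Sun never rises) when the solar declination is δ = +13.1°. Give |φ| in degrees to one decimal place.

|φ| = 76.9°

Polar night requires cos H₀ = −tan φ tan δ ≥ 1, i.e. tan φ tan δ ≤ −1.
The boundary is |tan φ| · |tan δ| = 1, so |φ| = 90° − |δ| = 90° − 13.1° = 76.9° in the southern hemisphere.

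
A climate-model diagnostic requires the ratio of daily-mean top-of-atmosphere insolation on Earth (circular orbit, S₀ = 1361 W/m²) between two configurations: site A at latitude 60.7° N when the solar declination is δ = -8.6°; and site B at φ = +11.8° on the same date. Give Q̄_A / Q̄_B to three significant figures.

Q̄_A / Q̄_B ≈ 0.322

— Configuration A (φ=+60.7°):
cos H₀ = −tan(+60.7°) tan(-8.600°) = 0.2695, H₀ = 1.2979 rad.
Bracket: H₀ sin φ sin δ + cos φ cos δ sin H₀ = 1.2979×0.87207×-0.14954 + 0.48938×0.98876×0.96300 = -0.169258 + 0.465976 = 0.296718.
Q̄ = (S₀/π) × [bracket] = (1361/π) × 0.296718 = 128.54 W/m².
— Configuration B (φ=+11.8°):
cos H₀ = −tan(+11.8°) tan(-8.600°) = 0.0316, H₀ = 1.5392 rad.
Bracket: H₀ sin φ sin δ + cos φ cos δ sin H₀ = 1.5392×0.20450×-0.14954 + 0.97887×0.98876×0.99950 = -0.047070 + 0.967384 = 0.920314.
Q̄ = (S₀/π) × [bracket] = (1361/π) × 0.920314 = 398.70 W/m².
Ratio Q̄_A / Q̄_B = 128.54 / 398.70 = 0.3224.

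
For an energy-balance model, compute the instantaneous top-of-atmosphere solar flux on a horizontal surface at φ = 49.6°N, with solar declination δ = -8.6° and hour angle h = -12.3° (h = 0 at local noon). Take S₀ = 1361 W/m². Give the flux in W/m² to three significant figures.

cos θ_z = sin φ sin δ + cos φ cos δ cos h = -0.113877 + 0.626123 = 0.512246.
Flux = S₀ · cos θ_z = 1361 × 0.512246 = 697.2 W/m².

697 W/m²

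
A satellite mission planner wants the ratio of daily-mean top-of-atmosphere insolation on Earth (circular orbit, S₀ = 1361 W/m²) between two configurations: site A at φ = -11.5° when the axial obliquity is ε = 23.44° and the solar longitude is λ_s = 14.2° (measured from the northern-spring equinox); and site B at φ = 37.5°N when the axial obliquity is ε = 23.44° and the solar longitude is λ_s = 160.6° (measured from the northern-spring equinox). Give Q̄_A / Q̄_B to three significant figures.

Q̄_A / Q̄_B ≈ 1.03

— Configuration A (φ=-11.5°):
Solar declination: sin δ = sin ε · sin λ_s = sin 23.44° × sin 14.2° = 0.09758, so δ = +5.600°.
cos H₀ = −tan(-11.5°) tan(+5.600°) = 0.0199, H₀ = 1.5508 rad.
Bracket: H₀ sin φ sin δ + cos φ cos δ sin H₀ = 1.5508×-0.19937×0.09758 + 0.97992×0.99523×0.99980 = -0.030170 + 0.975051 = 0.944881.
Q̄ = (S₀/π) × [bracket] = (1361/π) × 0.944881 = 409.34 W/m².
— Configuration B (φ=+37.5°):
Solar declination: sin δ = sin ε · sin λ_s = sin 23.44° × sin 160.6° = 0.13213, so δ = +7.593°.
cos H₀ = −tan(+37.5°) tan(+7.593°) = -0.1023, H₀ = 1.6733 rad.
Bracket: H₀ sin φ sin δ + cos φ cos δ sin H₀ = 1.6733×0.60876×0.13213 + 0.79335×0.99123×0.99476 = 0.134593 + 0.782272 = 0.916865.
Q̄ = (S₀/π) × [bracket] = (1361/π) × 0.916865 = 397.20 W/m².
Ratio Q̄_A / Q̄_B = 409.34 / 397.20 = 1.031.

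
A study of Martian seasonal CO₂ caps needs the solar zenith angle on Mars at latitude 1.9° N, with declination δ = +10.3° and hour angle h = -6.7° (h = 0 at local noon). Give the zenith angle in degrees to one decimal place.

θ_z = 10.7°

cos θ_z = sin φ sin δ + cos φ cos δ cos h = 0.005928 + 0.976629 = 0.982557.
θ_z = arccos(0.982557) = 10.7°.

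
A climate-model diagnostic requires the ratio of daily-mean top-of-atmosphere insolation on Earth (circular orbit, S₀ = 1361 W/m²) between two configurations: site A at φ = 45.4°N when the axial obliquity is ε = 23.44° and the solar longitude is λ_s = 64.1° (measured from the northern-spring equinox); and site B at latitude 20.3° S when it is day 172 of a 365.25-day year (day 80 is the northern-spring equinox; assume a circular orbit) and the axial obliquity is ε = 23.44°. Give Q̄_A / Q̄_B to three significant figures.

— Configuration A (φ=+45.4°):
Solar declination: sin δ = sin ε · sin λ_s = sin 23.44° × sin 64.1° = 0.35783, so δ = +20.967°.
cos H₀ = −tan(+45.4°) tan(+20.967°) = -0.3886, H₀ = 1.9699 rad.
Bracket: H₀ sin φ sin δ + cos φ cos δ sin H₀ = 1.9699×0.71203×0.35783 + 0.70215×0.93379×0.92141 = 0.501902 + 0.604132 = 1.106034.
Q̄ = (S₀/π) × [bracket] = (1361/π) × 1.106034 = 479.16 W/m².
— Configuration B (φ=-20.3°):
Solar longitude: λ_s = 360° × (172 − 80)/365.25 = 90.678°.
sin δ = sin 23.44° × sin 90.678° = 0.39776, so δ = +23.438°.
cos H₀ = −tan(-20.3°) tan(+23.438°) = 0.1604, H₀ = 1.4097 rad.
Bracket: H₀ sin φ sin δ + cos φ cos δ sin H₀ = 1.4097×-0.34694×0.39776 + 0.93789×0.91749×0.98706 = -0.194537 + 0.849370 = 0.654833.
Q̄ = (S₀/π) × [bracket] = (1361/π) × 0.654833 = 283.69 W/m².
Ratio Q̄_A / Q̄_B = 479.16 / 283.69 = 1.689.

Q̄_A / Q̄_B ≈ 1.69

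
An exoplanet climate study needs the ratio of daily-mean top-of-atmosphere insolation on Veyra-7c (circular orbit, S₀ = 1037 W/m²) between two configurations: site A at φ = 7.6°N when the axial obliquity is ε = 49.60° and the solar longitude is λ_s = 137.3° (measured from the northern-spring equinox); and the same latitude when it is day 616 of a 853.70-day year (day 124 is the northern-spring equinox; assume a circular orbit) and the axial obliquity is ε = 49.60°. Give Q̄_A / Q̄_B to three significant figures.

Q̄_A / Q̄_B ≈ 1.12

— Configuration A (φ=+7.6°):
Solar declination: sin δ = sin ε · sin λ_s = sin 49.60° × sin 137.3° = 0.51644, so δ = +31.094°.
cos H₀ = −tan(+7.6°) tan(+31.094°) = -0.0805, H₀ = 1.6514 rad.
Bracket: H₀ sin φ sin δ + cos φ cos δ sin H₀ = 1.6514×0.13226×0.51644 + 0.99122×0.85632×0.99676 = 0.112798 + 0.846051 = 0.958849.
Q̄ = (S₀/π) × [bracket] = (1037/π) × 0.958849 = 316.50 W/m².
— Configuration B (φ=+7.6°):
Solar longitude: λ_s = 360° × (616 − 124)/853.70 = 207.473°.
sin δ = sin 49.60° × sin 207.473° = -0.35133, so δ = -20.568°.
cos H₀ = −tan(+7.6°) tan(-20.568°) = 0.0501, H₀ = 1.5207 rad.
Bracket: H₀ sin φ sin δ + cos φ cos δ sin H₀ = 1.5207×0.13226×-0.35133 + 0.99122×0.93625×0.99875 = -0.070662 + 0.926870 = 0.856208.
Q̄ = (S₀/π) × [bracket] = (1037/π) × 0.856208 = 282.62 W/m².
Ratio Q̄_A / Q̄_B = 316.50 / 282.62 = 1.120.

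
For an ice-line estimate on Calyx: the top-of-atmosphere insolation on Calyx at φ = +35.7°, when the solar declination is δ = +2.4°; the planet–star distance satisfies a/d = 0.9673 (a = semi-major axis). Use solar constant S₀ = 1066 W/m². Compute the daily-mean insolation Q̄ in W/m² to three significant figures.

Q̄ ≈ 270 W/m²

cos H₀ = −tan(+35.7°) tan(+2.400°) = -0.0301, H₀ = 1.6009 rad.
Bracket: H₀ sin φ sin δ + cos φ cos δ sin H₀ = 1.6009×0.58354×0.04188 + 0.81208×0.99912×0.99955 = 0.039124 + 0.811000 = 0.850124.
Inverse-square distance factor (a/d)² = 0.9673² = 0.935669.
Q̄ = (S₀/π) × 0.935669 × [bracket] = (1066/π) × 0.935669 × 0.850124 = 269.9 W/m².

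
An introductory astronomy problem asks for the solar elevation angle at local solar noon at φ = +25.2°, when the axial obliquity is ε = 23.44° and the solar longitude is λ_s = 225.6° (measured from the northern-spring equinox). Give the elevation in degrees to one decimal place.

48.3°

Solar declination: sin δ = sin ε · sin λ_s = sin 23.44° × sin 225.6° = -0.28421, so δ = -16.512°.
At local noon the hour angle is zero, so the zenith angle equals |φ − δ| = |+25.2° − (-16.512°)| = 41.712°.
Elevation = 90° − 41.712° = 48.3°.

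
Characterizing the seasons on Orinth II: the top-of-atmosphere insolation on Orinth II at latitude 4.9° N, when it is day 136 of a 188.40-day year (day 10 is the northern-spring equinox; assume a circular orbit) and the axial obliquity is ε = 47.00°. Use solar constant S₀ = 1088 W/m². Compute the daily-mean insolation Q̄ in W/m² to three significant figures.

Solar longitude: λ_s = 360° × (136 − 10)/188.40 = 240.764°.
sin δ = sin 47.00° × sin 240.764° = -0.63819, so δ = -39.657°.
cos H₀ = −tan(+4.9°) tan(-39.657°) = 0.0711, H₀ = 1.4997 rad.
Bracket: H₀ sin φ sin δ + cos φ cos δ sin H₀ = 1.4997×0.08542×-0.63819 + 0.99635×0.76988×0.99747 = -0.081755 + 0.765129 = 0.683374.
Q̄ = (S₀/π) × [bracket] = (1088/π) × 0.683374 = 236.7 W/m².

Q̄ ≈ 237 W/m²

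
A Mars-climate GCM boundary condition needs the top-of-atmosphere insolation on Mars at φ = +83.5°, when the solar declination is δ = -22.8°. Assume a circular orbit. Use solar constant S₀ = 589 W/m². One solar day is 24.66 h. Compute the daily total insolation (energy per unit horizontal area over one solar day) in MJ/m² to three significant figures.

cos H₀ = −tan(+83.5°) tan(-22.800°) = 3.6895 ≥ 1 ⇒ polar night, H₀ = 0 and Q̄ = 0.
Daily total = Q̄ × 24.66 h × 3600 s/h = 0.00 MJ/m².

0.00 MJ/m²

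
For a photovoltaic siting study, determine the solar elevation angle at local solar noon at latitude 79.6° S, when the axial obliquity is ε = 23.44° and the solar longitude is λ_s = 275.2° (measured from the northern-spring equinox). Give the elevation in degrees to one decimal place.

33.7°

Solar declination: sin δ = sin ε · sin λ_s = sin 23.44° × sin 275.2° = -0.39615, so δ = -23.338°.
At local noon the hour angle is zero, so the zenith angle equals |φ − δ| = |-79.6° − (-23.338°)| = 56.262°.
Elevation = 90° − 56.262° = 33.7°.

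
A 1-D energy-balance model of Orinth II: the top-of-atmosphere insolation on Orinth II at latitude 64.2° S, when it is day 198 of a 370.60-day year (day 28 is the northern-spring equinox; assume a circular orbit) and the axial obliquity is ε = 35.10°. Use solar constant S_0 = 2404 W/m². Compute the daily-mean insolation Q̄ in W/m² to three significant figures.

Q̄ ≈ 186 W/m²

Solar longitude: L_s = 360° × (198 − 28)/370.60 = 165.138°.
sin δ = sin 35.10° × sin 165.138° = 0.14749, so δ = +8.481°.
cos h₀ = −tan(-64.2°) tan(+8.481°) = 0.3085, h₀ = 1.2572 rad.
Bracket: h₀ sin ϕ sin δ + cos ϕ cos δ sin h₀ = 1.2572×-0.90032×0.14749 + 0.43523×0.98906×0.95124 = -0.166941 + 0.409479 = 0.242538.
Q̄ = (S_0/π) × [bracket] = (2404/π) × 0.242538 = 185.6 W/m².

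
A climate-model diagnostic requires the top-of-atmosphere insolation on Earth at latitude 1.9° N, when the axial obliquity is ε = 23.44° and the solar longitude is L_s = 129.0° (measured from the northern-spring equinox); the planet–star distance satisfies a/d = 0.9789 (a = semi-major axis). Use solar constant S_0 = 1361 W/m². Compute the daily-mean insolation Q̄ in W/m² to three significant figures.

Solar declination: sin δ = sin ε · sin L_s = sin 23.44° × sin 129.0° = 0.30914, so δ = +18.007°.
cos h₀ = −tan(+1.9°) tan(+18.007°) = -0.0108, h₀ = 1.5816 rad.
Bracket: h₀ sin ϕ sin δ + cos ϕ cos δ sin h₀ = 1.5816×0.03316×0.30914 + 0.99945×0.95102×0.99994 = 0.016213 + 0.950440 = 0.966653.
Inverse-square distance factor (a/d)² = 0.9789² = 0.958245.
Q̄ = (S_0/π) × 0.958245 × [bracket] = (1361/π) × 0.958245 × 0.966653 = 401.3 W/m².

Q̄ ≈ 401 W/m²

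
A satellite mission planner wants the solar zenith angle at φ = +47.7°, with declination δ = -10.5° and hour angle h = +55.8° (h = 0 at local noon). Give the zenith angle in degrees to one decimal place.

θ_z = 76.3°

cos θ_z = sin φ sin δ + cos φ cos δ cos h = -0.134787 + 0.371955 = 0.237168.
θ_z = arccos(0.237168) = 76.3°.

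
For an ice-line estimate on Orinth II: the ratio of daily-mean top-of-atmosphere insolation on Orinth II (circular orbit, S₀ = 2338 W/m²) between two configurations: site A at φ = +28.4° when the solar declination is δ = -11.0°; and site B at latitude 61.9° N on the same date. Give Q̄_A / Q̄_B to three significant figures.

Q̄_A / Q̄_B ≈ 3.17

— Configuration A (φ=+28.4°):
cos H₀ = −tan(+28.4°) tan(-11.000°) = 0.1051, H₀ = 1.4655 rad.
Bracket: H₀ sin φ sin δ + cos φ cos δ sin H₀ = 1.4655×0.47562×-0.19081 + 0.87965×0.98163×0.99446 = -0.132999 + 0.858707 = 0.725708.
Q̄ = (S₀/π) × [bracket] = (2338/π) × 0.725708 = 540.08 W/m².
— Configuration B (φ=+61.9°):
cos H₀ = −tan(+61.9°) tan(-11.000°) = 0.3640, H₀ = 1.1982 rad.
Bracket: H₀ sin φ sin δ + cos φ cos δ sin H₀ = 1.1982×0.88213×-0.19081 + 0.47101×0.98163×0.93138 = -0.201680 + 0.430631 = 0.228951.
Q̄ = (S₀/π) × [bracket] = (2338/π) × 0.228951 = 170.39 W/m².
Ratio Q̄_A / Q̄_B = 540.08 / 170.39 = 3.170.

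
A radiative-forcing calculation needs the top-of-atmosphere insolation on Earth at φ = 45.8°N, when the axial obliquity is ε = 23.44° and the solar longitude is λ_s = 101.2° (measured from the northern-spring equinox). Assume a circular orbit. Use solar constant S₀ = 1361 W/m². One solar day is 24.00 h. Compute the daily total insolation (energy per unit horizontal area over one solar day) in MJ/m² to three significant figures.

Solar declination: sin δ = sin ε · sin λ_s = sin 23.44° × sin 101.2° = 0.39021, so δ = +22.968°.
cos H₀ = −tan(+45.8°) tan(+22.968°) = -0.4358, H₀ = 2.0217 rad.
Bracket: H₀ sin φ sin δ + cos φ cos δ sin H₀ = 2.0217×0.71691×0.39021 + 0.69717×0.92072×0.90004 = 0.565561 + 0.577734 = 1.143295.
Q̄ = (S₀/π) × [bracket] = (1361/π) × 1.143295 = 495.30 W/m².
Daily total = Q̄ × 24.00 h × 3600 s/h = 495.30 × 24.00 × 3600 / 10⁶ = 42.79 MJ/m².

42.8 MJ/m²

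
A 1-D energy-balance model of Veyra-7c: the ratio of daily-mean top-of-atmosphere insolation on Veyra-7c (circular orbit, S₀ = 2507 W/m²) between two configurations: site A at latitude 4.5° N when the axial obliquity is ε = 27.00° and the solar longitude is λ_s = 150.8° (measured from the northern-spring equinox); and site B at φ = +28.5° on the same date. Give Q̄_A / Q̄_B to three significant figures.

Q̄_A / Q̄_B ≈ 0.971

— Configuration A (φ=+4.5°):
Solar declination: sin δ = sin ε · sin λ_s = sin 27.00° × sin 150.8° = 0.22148, so δ = +12.796°.
cos H₀ = −tan(+4.5°) tan(+12.796°) = -0.0179, H₀ = 1.5887 rad.
Bracket: H₀ sin φ sin δ + cos φ cos δ sin H₀ = 1.5887×0.07846×0.22148 + 0.99692×0.97516×0.99984 = 0.027607 + 0.972001 = 0.999608.
Q̄ = (S₀/π) × [bracket] = (2507/π) × 0.999608 = 797.69 W/m².
— Configuration B (φ=+28.5°):
cos H₀ = −tan(+28.5°) tan(+12.796°) = -0.1233, H₀ = 1.6944 rad.
Bracket: H₀ sin φ sin δ + cos φ cos δ sin H₀ = 1.6944×0.47716×0.22148 + 0.87882×0.97516×0.99237 = 0.179067 + 0.850451 = 1.029518.
Q̄ = (S₀/π) × [bracket] = (2507/π) × 1.029518 = 821.56 W/m².
Ratio Q̄_A / Q̄_B = 797.69 / 821.56 = 0.9709.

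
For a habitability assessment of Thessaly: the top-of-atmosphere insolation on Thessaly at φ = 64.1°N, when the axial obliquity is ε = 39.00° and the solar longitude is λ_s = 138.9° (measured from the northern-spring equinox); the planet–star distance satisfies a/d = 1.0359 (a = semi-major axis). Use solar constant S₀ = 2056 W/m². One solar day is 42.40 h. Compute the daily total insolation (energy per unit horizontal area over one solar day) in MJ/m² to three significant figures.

126 MJ/m²

Solar declination: sin δ = sin ε · sin λ_s = sin 39.00° × sin 138.9° = 0.41370, so δ = +24.437°.
cos H₀ = −tan(+64.1°) tan(+24.437°) = -0.9358, H₀ = 2.7814 rad.
Bracket: H₀ sin φ sin δ + cos φ cos δ sin H₀ = 2.7814×0.89956×0.41370 + 0.43680×0.91041×0.35248 = 1.035092 + 0.140170 = 1.175262.
Inverse-square distance factor (a/d)² = 1.0359² = 1.073089.
Q̄ = (S₀/π) × 1.073089 × [bracket] = (2056/π) × 1.073089 × 1.175262 = 825.36 W/m².
Daily total = Q̄ × 42.40 h × 3600 s/h = 825.36 × 42.40 × 3600 / 10⁶ = 126.0 MJ/m².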